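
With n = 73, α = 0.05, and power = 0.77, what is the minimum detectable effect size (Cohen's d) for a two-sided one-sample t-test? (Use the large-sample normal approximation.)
d ≈ 0.32

Minimum detectable effect (one-sample t-test, normal approximation):
d = (z_{α/2} + z_β) / √n
d = (1.960 + 0.739) / √73
d = 2.699 / 8.544
d ≈ 0.32

By Cohen's convention (0.2 small / 0.5 medium / 0.8 large): small effect.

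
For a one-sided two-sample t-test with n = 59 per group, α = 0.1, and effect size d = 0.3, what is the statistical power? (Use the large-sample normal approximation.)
Power ≈ 0.64

Power calculation (two-sample t-test, normal approximation):
z_β = d · √(n/2) - z_α
z_β = 0.3 · √(59/2) - 1.282
z_β = 0.3 · 5.431 - 1.282
z_β = 0.348

Power = Φ(z_β) = Φ(0.348) ≈ 0.636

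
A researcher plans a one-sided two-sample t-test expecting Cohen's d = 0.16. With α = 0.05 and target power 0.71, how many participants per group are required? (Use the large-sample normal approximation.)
n = 378 per group

Sample size formula (two-sample t-test, normal approximation):
n = 2 · ((z_α + z_β) / d)²

z_α = 1.645 (for α = 0.05, one-sided)
z_β = 0.553 (for power = 0.71)
d = 0.16

n = 2 · ((1.645 + 0.553) / 0.16)²
n = 2 · (13.738)²
n ≈ 377.47
Round up to the next whole number: n = 378 per group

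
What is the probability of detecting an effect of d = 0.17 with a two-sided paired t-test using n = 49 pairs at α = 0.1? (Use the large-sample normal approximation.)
Power ≈ 0.32

Power calculation (paired t-test, normal approximation):
z_β = d · √n - z_{α/2}
z_β = 0.17 · √49 - 1.645
z_β = 0.17 · 7.000 - 1.645
z_β = -0.455

Power = Φ(z_β) = Φ(-0.455) ≈ 0.325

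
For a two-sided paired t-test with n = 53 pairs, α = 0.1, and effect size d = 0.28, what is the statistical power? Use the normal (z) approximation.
Power ≈ 0.65

Power calculation (paired t-test, normal approximation):
z_β = d · √n - z_{α/2}
z_β = 0.28 · √53 - 1.645
z_β = 0.28 · 7.280 - 1.645
z_β = 0.394

Power = Φ(z_β) = Φ(0.394) ≈ 0.653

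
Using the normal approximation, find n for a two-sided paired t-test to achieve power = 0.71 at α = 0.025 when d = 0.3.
n = 87 pairs

Sample size formula (paired t-test, normal approximation):
n = ((z_{α/2} + z_β) / d)²

z_{α/2} = 2.241 (for α = 0.025, two-sided)
z_β = 0.553 (for power = 0.71)
d = 0.3

n = ((2.241 + 0.553) / 0.3)²
n = (9.313)²
n ≈ 86.73
Round up to the next whole number: n = 87 pairs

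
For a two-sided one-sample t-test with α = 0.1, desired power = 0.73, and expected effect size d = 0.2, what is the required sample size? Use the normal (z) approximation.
n = 128

Sample size formula (one-sample t-test, normal approximation):
n = ((z_{α/2} + z_β) / d)²

z_{α/2} = 1.645 (for α = 0.1, two-sided)
z_β = 0.613 (for power = 0.73)
d = 0.2

n = ((1.645 + 0.613) / 0.2)²
n = (11.290)²
n ≈ 127.46
Round up to the next whole number: n = 128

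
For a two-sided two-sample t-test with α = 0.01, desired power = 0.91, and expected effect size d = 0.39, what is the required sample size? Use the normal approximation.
n = 202 per group

Sample size formula (two-sample t-test, normal approximation):
n = 2 · ((z_{α/2} + z_β) / d)²

z_{α/2} = 2.576 (for α = 0.01, two-sided)
z_β = 1.341 (for power = 0.91)
d = 0.39

n = 2 · ((2.576 + 1.341) / 0.39)²
n = 2 · (10.044)²
n ≈ 201.76
Round up to the next whole number: n = 202 per group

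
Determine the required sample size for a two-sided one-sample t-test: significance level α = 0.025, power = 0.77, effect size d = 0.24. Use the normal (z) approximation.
n = 155

Sample size formula (one-sample t-test, normal approximation):
n = ((z_{α/2} + z_β) / d)²

z_{α/2} = 2.241 (for α = 0.025, two-sided)
z_β = 0.739 (for power = 0.77)
d = 0.24

n = ((2.241 + 0.739) / 0.24)²
n = (12.417)²
n ≈ 154.18
Round up to the next whole number: n = 155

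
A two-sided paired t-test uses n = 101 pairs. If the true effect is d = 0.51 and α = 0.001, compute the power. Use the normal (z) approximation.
Power ≈ 0.97

Power calculation (paired t-test, normal approximation):
z_β = d · √n - z_{α/2}
z_β = 0.51 · √101 - 3.291
z_β = 0.51 · 10.050 - 3.291
z_β = 1.835

Power = Φ(z_β) = Φ(1.835) ≈ 0.967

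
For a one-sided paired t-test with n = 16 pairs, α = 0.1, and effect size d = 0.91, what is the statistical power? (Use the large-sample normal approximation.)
Power ≈ 0.99

Power calculation (paired t-test, normal approximation):
z_β = d · √n - z_α
z_β = 0.91 · √16 - 1.282
z_β = 0.91 · 4.000 - 1.282
z_β = 2.358

Power = Φ(z_β) = Φ(2.358) ≈ 0.991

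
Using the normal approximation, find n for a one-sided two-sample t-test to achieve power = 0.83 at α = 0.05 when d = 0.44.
n = 70 per group

Sample size formula (two-sample t-test, normal approximation):
n = 2 · ((z_α + z_β) / d)²

z_α = 1.645 (for α = 0.05, one-sided)
z_β = 0.954 (for power = 0.83)
d = 0.44

n = 2 · ((1.645 + 0.954) / 0.44)²
n = 2 · (5.907)²
n ≈ 69.79
Round up to the next whole number: n = 70 per group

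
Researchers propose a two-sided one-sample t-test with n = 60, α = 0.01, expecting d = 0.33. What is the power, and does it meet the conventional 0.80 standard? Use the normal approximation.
Power ≈ 0.49; the study is underpowered (power < 0.80)

Power calculation (one-sample t-test, normal approximation):
z_β = d · √n - z_{α/2}
z_β = 0.33 · √60 - 2.576
z_β = 0.33 · 7.746 - 2.576
z_β = -0.020

Power = Φ(z_β) = Φ(-0.020) ≈ 0.492

Effect size d = 0.33 is small by Cohen's convention (0.2/0.5/0.8).

Threshold: power ≥ 0.80 is conventionally adequate.
Power ≈ 0.49 → the study is underpowered (power < 0.80).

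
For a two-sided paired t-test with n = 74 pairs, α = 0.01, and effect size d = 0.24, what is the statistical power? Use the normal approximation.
Power ≈ 0.30

Power calculation (paired t-test, normal approximation):
z_β = d · √n - z_{α/2}
z_β = 0.24 · √74 - 2.576
z_β = 0.24 · 8.602 - 2.576
z_β = -0.511

Power = Φ(z_β) = Φ(-0.511) ≈ 0.305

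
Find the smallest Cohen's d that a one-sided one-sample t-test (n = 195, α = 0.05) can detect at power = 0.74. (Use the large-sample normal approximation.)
d ≈ 0.16

Minimum detectable effect (one-sample t-test, normal approximation):
d = (z_α + z_β) / √n
d = (1.645 + 0.643) / √195
d = 2.288 / 13.964
d ≈ 0.16

By Cohen's convention (0.2 small / 0.5 medium / 0.8 large): very small effect.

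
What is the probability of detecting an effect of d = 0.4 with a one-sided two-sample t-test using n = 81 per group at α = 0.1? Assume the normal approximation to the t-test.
Power ≈ 0.90

Power calculation (two-sample t-test, normal approximation):
z_β = d · √(n/2) - z_α
z_β = 0.4 · √(81/2) - 1.282
z_β = 0.4 · 6.364 - 1.282
z_β = 1.264

Power = Φ(z_β) = Φ(1.264) ≈ 0.897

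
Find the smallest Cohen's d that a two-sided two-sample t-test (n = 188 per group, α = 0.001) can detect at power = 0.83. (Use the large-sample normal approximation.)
d ≈ 0.44

Minimum detectable effect (two-sample t-test, normal approximation):
d = (z_{α/2} + z_β) / √(n/2)
d = (3.291 + 0.954) / √(188/2)
d = 4.245 / 9.695
d ≈ 0.44

By Cohen's convention (0.2 small / 0.5 medium / 0.8 large): small effect.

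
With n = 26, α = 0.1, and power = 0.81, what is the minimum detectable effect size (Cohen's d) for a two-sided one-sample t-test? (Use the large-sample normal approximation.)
d ≈ 0.49

Minimum detectable effect (one-sample t-test, normal approximation):
d = (z_{α/2} + z_β) / √n
d = (1.645 + 0.878) / √26
d = 2.523 / 5.099
d ≈ 0.49

By Cohen's convention (0.2 small / 0.5 medium / 0.8 large): small effect.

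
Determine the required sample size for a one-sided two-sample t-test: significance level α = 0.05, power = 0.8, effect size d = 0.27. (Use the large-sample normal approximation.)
n = 170 per group

Sample size formula (two-sample t-test, normal approximation):
n = 2 · ((z_α + z_β) / d)²

z_α = 1.645 (for α = 0.05, one-sided)
z_β = 0.842 (for power = 0.8)
d = 0.27

n = 2 · ((1.645 + 0.842) / 0.27)²
n = 2 · (9.211)²
n ≈ 169.69
Round up to the next whole number: n = 170 per group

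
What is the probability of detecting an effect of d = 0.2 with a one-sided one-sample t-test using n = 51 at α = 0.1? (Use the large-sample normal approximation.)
Power ≈ 0.56

Power calculation (one-sample t-test, normal approximation):
z_β = d · √n - z_α
z_β = 0.2 · √51 - 1.282
z_β = 0.2 · 7.141 - 1.282
z_β = 0.147

Power = Φ(z_β) = Φ(0.147) ≈ 0.558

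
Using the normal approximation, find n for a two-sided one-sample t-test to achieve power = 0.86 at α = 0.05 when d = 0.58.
n = 28

Sample size formula (one-sample t-test, normal approximation):
n = ((z_{α/2} + z_β) / d)²

z_{α/2} = 1.960 (for α = 0.05, two-sided)
z_β = 1.080 (for power = 0.86)
d = 0.58

n = ((1.960 + 1.080) / 0.58)²
n = (5.241)²
n ≈ 27.47
Round up to the next whole number: n = 28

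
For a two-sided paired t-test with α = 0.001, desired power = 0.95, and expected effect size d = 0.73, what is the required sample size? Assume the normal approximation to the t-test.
n = 46 pairs

Sample size formula (paired t-test, normal approximation):
n = ((z_{α/2} + z_β) / d)²

z_{α/2} = 3.291 (for α = 0.001, two-sided)
z_β = 1.645 (for power = 0.95)
d = 0.73

n = ((3.291 + 1.645) / 0.73)²
n = (6.762)²
n ≈ 45.72
Round up to the next whole number: n = 46 pairs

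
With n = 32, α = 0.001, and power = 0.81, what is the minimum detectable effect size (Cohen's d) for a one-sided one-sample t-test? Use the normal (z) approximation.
d ≈ 0.70

Minimum detectable effect (one-sample t-test, normal approximation):
d = (z_α + z_β) / √n
d = (3.090 + 0.878) / √32
d = 3.968 / 5.657
d ≈ 0.70

By Cohen's convention (0.2 small / 0.5 medium / 0.8 large): medium effect.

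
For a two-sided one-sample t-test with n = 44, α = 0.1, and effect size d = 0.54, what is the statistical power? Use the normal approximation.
Power ≈ 0.97

Power calculation (one-sample t-test, normal approximation):
z_β = d · √n - z_{α/2}
z_β = 0.54 · √44 - 1.645
z_β = 0.54 · 6.633 - 1.645
z_β = 1.937

Power = Φ(z_β) = Φ(1.937) ≈ 0.974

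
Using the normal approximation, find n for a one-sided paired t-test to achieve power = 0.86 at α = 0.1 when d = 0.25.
n = 90 pairs

Sample size formula (paired t-test, normal approximation):
n = ((z_α + z_β) / d)²

z_α = 1.282 (for α = 0.1, one-sided)
z_β = 1.080 (for power = 0.86)
d = 0.25

n = ((1.282 + 1.080) / 0.25)²
n = (9.448)²
n ≈ 89.26
Round up to the next whole number: n = 90 pairs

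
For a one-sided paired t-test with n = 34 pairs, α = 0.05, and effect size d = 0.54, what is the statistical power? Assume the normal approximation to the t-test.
Power ≈ 0.93

Power calculation (paired t-test, normal approximation):
z_β = d · √n - z_α
z_β = 0.54 · √34 - 1.645
z_β = 0.54 · 5.831 - 1.645
z_β = 1.504

Power = Φ(z_β) = Φ(1.504) ≈ 0.934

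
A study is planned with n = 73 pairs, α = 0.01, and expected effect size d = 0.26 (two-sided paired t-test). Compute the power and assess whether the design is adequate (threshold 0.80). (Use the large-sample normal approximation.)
Power ≈ 0.36; the study is underpowered (power < 0.80)

Power calculation (paired t-test, normal approximation):
z_β = d · √n - z_{α/2}
z_β = 0.26 · √73 - 2.576
z_β = 0.26 · 8.544 - 2.576
z_β = -0.354

Power = Φ(z_β) = Φ(-0.354) ≈ 0.362

Effect size d = 0.26 is small by Cohen's convention (0.2/0.5/0.8).

Threshold: power ≥ 0.80 is conventionally adequate.
Power ≈ 0.36 → the study is underpowered (power < 0.80).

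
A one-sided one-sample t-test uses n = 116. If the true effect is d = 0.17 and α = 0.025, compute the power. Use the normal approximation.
Power ≈ 0.45

Power calculation (one-sample t-test, normal approximation):
z_β = d · √n - z_α
z_β = 0.17 · √116 - 1.960
z_β = 0.17 · 10.770 - 1.960
z_β = -0.129

Power = Φ(z_β) = Φ(-0.129) ≈ 0.449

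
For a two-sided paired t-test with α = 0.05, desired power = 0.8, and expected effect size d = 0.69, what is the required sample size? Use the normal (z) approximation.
n = 17 pairs

Sample size formula (paired t-test, normal approximation):
n = ((z_{α/2} + z_β) / d)²

z_{α/2} = 1.960 (for α = 0.05, two-sided)
z_β = 0.842 (for power = 0.8)
d = 0.69

n = ((1.960 + 0.842) / 0.69)²
n = (4.061)²
n ≈ 16.49
Round up to the next whole number: n = 17 pairs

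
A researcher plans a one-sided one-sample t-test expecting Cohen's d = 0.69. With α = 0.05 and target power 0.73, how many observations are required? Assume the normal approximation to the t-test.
n = 11

Sample size formula (one-sample t-test, normal approximation):
n = ((z_α + z_β) / d)²

z_α = 1.645 (for α = 0.05, one-sided)
z_β = 0.613 (for power = 0.73)
d = 0.69

n = ((1.645 + 0.613) / 0.69)²
n = (3.272)²
n ≈ 10.71
Round up to the next whole number: n = 11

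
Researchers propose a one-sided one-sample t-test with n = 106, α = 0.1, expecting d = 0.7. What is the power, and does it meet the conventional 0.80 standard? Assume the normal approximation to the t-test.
Power ≈ 1.00; the study is adequately powered (power ≥ 0.80)

Power calculation (one-sample t-test, normal approximation):
z_β = d · √n - z_α
z_β = 0.7 · √106 - 1.282
z_β = 0.7 · 10.296 - 1.282
z_β = 5.925

Power = Φ(z_β) = Φ(5.925) ≈ 1.000

Effect size d = 0.7 is medium by Cohen's convention (0.2/0.5/0.8).

Threshold: power ≥ 0.80 is conventionally adequate.
Power ≈ 1.00 → the study is adequately powered (power ≥ 0.80).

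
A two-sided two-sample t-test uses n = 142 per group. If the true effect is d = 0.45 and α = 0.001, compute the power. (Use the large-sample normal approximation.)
Power ≈ 0.69

Power calculation (two-sample t-test, normal approximation):
z_β = d · √(n/2) - z_{α/2}
z_β = 0.45 · √(142/2) - 3.291
z_β = 0.45 · 8.426 - 3.291
z_β = 0.501

Power = Φ(z_β) = Φ(0.501) ≈ 0.692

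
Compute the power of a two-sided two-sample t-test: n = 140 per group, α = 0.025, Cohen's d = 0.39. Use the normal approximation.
Power ≈ 0.85

Power calculation (two-sample t-test, normal approximation):
z_β = d · √(n/2) - z_{α/2}
z_β = 0.39 · √(140/2) - 2.241
z_β = 0.39 · 8.367 - 2.241
z_β = 1.022

Power = Φ(z_β) = Φ(1.022) ≈ 0.847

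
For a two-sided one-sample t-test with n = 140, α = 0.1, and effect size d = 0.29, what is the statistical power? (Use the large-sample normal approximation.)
Power ≈ 0.96

Power calculation (one-sample t-test, normal approximation):
z_β = d · √n - z_{α/2}
z_β = 0.29 · √140 - 1.645
z_β = 0.29 · 11.832 - 1.645
z_β = 1.786

Power = Φ(z_β) = Φ(1.786) ≈ 0.963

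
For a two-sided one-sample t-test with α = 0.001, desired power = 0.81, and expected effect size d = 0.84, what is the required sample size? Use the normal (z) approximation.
n = 25

Sample size formula (one-sample t-test, normal approximation):
n = ((z_{α/2} + z_β) / d)²

z_{α/2} = 3.291 (for α = 0.001, two-sided)
z_β = 0.878 (for power = 0.81)
d = 0.84

n = ((3.291 + 0.878) / 0.84)²
n = (4.963)²
n ≈ 24.63
Round up to the next whole number: n = 25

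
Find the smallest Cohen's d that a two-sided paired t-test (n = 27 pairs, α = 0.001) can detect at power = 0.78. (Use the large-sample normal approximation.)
d ≈ 0.78

Minimum detectable effect (paired t-test, normal approximation):
d = (z_{α/2} + z_β) / √n
d = (3.291 + 0.772) / √27
d = 4.063 / 5.196
d ≈ 0.78

By Cohen's convention (0.2 small / 0.5 medium / 0.8 large): medium effect.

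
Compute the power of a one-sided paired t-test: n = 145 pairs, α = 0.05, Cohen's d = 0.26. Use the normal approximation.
Power ≈ 0.93

Power calculation (paired t-test, normal approximation):
z_β = d · √n - z_α
z_β = 0.26 · √145 - 1.645
z_β = 0.26 · 12.042 - 1.645
z_β = 1.486

Power = Φ(z_β) = Φ(1.486) ≈ 0.931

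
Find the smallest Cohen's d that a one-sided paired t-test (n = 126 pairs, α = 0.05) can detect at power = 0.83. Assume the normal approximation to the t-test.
d ≈ 0.23

Minimum detectable effect (paired t-test, normal approximation):
d = (z_α + z_β) / √n
d = (1.645 + 0.954) / √126
d = 2.599 / 11.225
d ≈ 0.23

By Cohen's convention (0.2 small / 0.5 medium / 0.8 large): small effect.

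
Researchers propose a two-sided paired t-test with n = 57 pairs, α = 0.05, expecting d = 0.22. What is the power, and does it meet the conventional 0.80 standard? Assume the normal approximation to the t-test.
Power ≈ 0.38; the study is underpowered (power < 0.80)

Power calculation (paired t-test, normal approximation):
z_β = d · √n - z_{α/2}
z_β = 0.22 · √57 - 1.960
z_β = 0.22 · 7.550 - 1.960
z_β = -0.299

Power = Φ(z_β) = Φ(-0.299) ≈ 0.382

Effect size d = 0.22 is small by Cohen's convention (0.2/0.5/0.8).

Threshold: power ≥ 0.80 is conventionally adequate.
Power ≈ 0.38 → the study is underpowered (power < 0.80).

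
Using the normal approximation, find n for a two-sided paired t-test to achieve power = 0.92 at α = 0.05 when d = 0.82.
n = 17 pairs

Sample size formula (paired t-test, normal approximation):
n = ((z_{α/2} + z_β) / d)²

z_{α/2} = 1.960 (for α = 0.05, two-sided)
z_β = 1.405 (for power = 0.92)
d = 0.82

n = ((1.960 + 1.405) / 0.82)²
n = (4.104)²
n ≈ 16.84
Round up to the next whole number: n = 17 pairs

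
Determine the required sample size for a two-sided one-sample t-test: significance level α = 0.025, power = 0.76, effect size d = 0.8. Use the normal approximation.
n = 14

Sample size formula (one-sample t-test, normal approximation):
n = ((z_{α/2} + z_β) / d)²

z_{α/2} = 2.241 (for α = 0.025, two-sided)
z_β = 0.706 (for power = 0.76)
d = 0.8

n = ((2.241 + 0.706) / 0.8)²
n = (3.684)²
n ≈ 13.57
Round up to the next whole number: n = 14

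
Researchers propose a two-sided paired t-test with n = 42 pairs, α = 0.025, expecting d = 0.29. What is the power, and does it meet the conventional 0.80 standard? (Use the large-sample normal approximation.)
Power ≈ 0.36; the study is underpowered (power < 0.80)

Power calculation (paired t-test, normal approximation):
z_β = d · √n - z_{α/2}
z_β = 0.29 · √42 - 2.241
z_β = 0.29 · 6.481 - 2.241
z_β = -0.362

Power = Φ(z_β) = Φ(-0.362) ≈ 0.359

Effect size d = 0.29 is small by Cohen's convention (0.2/0.5/0.8).

Threshold: power ≥ 0.80 is conventionally adequate.
Power ≈ 0.36 → the study is underpowered (power < 0.80).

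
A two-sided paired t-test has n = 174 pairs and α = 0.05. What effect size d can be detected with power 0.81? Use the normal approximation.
d ≈ 0.22

Minimum detectable effect (paired t-test, normal approximation):
d = (z_{α/2} + z_β) / √n
d = (1.960 + 0.878) / √174
d = 2.838 / 13.191
d ≈ 0.22

By Cohen's convention (0.2 small / 0.5 medium / 0.8 large): small effect.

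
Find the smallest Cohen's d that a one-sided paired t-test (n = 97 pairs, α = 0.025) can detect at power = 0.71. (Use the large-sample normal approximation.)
d ≈ 0.26

Minimum detectable effect (paired t-test, normal approximation):
d = (z_α + z_β) / √n
d = (1.960 + 0.553) / √97
d = 2.513 / 9.849
d ≈ 0.26

By Cohen's convention (0.2 small / 0.5 medium / 0.8 large): small effect.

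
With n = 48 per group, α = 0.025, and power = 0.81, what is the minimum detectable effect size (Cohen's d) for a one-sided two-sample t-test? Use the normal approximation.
d ≈ 0.58

Minimum detectable effect (two-sample t-test, normal approximation):
d = (z_α + z_β) / √(n/2)
d = (1.960 + 0.878) / √(48/2)
d = 2.838 / 4.899
d ≈ 0.58

By Cohen's convention (0.2 small / 0.5 medium / 0.8 large): medium effect.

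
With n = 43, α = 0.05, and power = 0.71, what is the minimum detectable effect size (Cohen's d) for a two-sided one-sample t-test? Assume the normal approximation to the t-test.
d ≈ 0.38

Minimum detectable effect (one-sample t-test, normal approximation):
d = (z_{α/2} + z_β) / √n
d = (1.960 + 0.553) / √43
d = 2.513 / 6.557
d ≈ 0.38

By Cohen's convention (0.2 small / 0.5 medium / 0.8 large): small effect.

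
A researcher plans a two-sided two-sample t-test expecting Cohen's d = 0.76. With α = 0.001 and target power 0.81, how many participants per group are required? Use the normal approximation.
n = 61 per group

Sample size formula (two-sample t-test, normal approximation):
n = 2 · ((z_{α/2} + z_β) / d)²

z_{α/2} = 3.291 (for α = 0.001, two-sided)
z_β = 0.878 (for power = 0.81)
d = 0.76

n = 2 · ((3.291 + 0.878) / 0.76)²
n = 2 · (5.486)²
n ≈ 60.19
Round up to the next whole number: n = 61 per group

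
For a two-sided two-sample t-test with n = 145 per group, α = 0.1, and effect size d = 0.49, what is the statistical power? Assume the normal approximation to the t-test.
Power ≈ 0.99

Power calculation (two-sample t-test, normal approximation):
z_β = d · √(n/2) - z_{α/2}
z_β = 0.49 · √(145/2) - 1.645
z_β = 0.49 · 8.515 - 1.645
z_β = 2.527

Power = Φ(z_β) = Φ(2.527) ≈ 0.994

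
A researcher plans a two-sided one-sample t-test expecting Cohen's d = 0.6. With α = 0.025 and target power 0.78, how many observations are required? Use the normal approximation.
n = 26

Sample size formula (one-sample t-test, normal approximation):
n = ((z_{α/2} + z_β) / d)²

z_{α/2} = 2.241 (for α = 0.025, two-sided)
z_β = 0.772 (for power = 0.78)
d = 0.6

n = ((2.241 + 0.772) / 0.6)²
n = (5.022)²
n ≈ 25.22
Round up to the next whole number: n = 26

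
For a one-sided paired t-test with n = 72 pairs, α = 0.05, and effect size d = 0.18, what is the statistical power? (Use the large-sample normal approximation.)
Power ≈ 0.45

Power calculation (paired t-test, normal approximation):
z_β = d · √n - z_α
z_β = 0.18 · √72 - 1.645
z_β = 0.18 · 8.485 - 1.645
z_β = -0.118

Power = Φ(z_β) = Φ(-0.118) ≈ 0.453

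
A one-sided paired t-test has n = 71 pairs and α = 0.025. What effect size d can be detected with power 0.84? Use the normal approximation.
d ≈ 0.35

Minimum detectable effect (paired t-test, normal approximation):
d = (z_α + z_β) / √n
d = (1.960 + 0.994) / √71
d = 2.954 / 8.426
d ≈ 0.35

By Cohen's convention (0.2 small / 0.5 medium / 0.8 large): small effect.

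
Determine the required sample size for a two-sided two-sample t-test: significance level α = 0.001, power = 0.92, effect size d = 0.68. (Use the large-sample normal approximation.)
n = 96 per group

Sample size formula (two-sample t-test, normal approximation):
n = 2 · ((z_{α/2} + z_β) / d)²

z_{α/2} = 3.291 (for α = 0.001, two-sided)
z_β = 1.405 (for power = 0.92)
d = 0.68

n = 2 · ((3.291 + 1.405) / 0.68)²
n = 2 · (6.906)²
n ≈ 95.39
Round up to the next whole number: n = 96 per group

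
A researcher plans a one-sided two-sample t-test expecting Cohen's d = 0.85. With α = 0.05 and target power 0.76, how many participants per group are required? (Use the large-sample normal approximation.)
n = 16 per group

Sample size formula (two-sample t-test, normal approximation):
n = 2 · ((z_α + z_β) / d)²

z_α = 1.645 (for α = 0.05, one-sided)
z_β = 0.706 (for power = 0.76)
d = 0.85

n = 2 · ((1.645 + 0.706) / 0.85)²
n = 2 · (2.766)²
n ≈ 15.30
Round up to the next whole number: n = 16 per group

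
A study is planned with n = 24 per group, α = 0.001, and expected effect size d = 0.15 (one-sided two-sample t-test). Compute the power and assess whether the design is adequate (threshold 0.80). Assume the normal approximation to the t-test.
Power ≈ 0.01; the study is underpowered (power < 0.80)

Power calculation (two-sample t-test, normal approximation):
z_β = d · √(n/2) - z_α
z_β = 0.15 · √(24/2) - 3.090
z_β = 0.15 · 3.464 - 3.090
z_β = -2.571

Power = Φ(z_β) = Φ(-2.571) ≈ 0.005

Effect size d = 0.15 is very small by Cohen's convention (0.2/0.5/0.8).

Threshold: power ≥ 0.80 is conventionally adequate.
Power ≈ 0.01 → the study is underpowered (power < 0.80).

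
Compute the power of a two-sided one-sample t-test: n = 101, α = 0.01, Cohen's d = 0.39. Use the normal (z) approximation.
Power ≈ 0.91

Power calculation (one-sample t-test, normal approximation):
z_β = d · √n - z_{α/2}
z_β = 0.39 · √101 - 2.576
z_β = 0.39 · 10.050 - 2.576
z_β = 1.344

Power = Φ(z_β) = Φ(1.344) ≈ 0.910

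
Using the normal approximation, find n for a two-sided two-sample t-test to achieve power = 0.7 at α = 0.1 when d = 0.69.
n = 20 per group

Sample size formula (two-sample t-test, normal approximation):
n = 2 · ((z_{α/2} + z_β) / d)²

z_{α/2} = 1.645 (for α = 0.1, two-sided)
z_β = 0.524 (for power = 0.7)
d = 0.69

n = 2 · ((1.645 + 0.524) / 0.69)²
n = 2 · (3.143)²
n ≈ 19.76
Round up to the next whole number: n = 20 per group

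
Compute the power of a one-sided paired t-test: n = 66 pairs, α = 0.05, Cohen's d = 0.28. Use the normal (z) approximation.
Power ≈ 0.74

Power calculation (paired t-test, normal approximation):
z_β = d · √n - z_α
z_β = 0.28 · √66 - 1.645
z_β = 0.28 · 8.124 - 1.645
z_β = 0.630

Power = Φ(z_β) = Φ(0.630) ≈ 0.736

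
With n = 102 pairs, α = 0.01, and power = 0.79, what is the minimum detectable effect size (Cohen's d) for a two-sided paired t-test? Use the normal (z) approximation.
d ≈ 0.33

Minimum detectable effect (paired t-test, normal approximation):
d = (z_{α/2} + z_β) / √n
d = (2.576 + 0.806) / √102
d = 3.382 / 10.100
d ≈ 0.33

By Cohen's convention (0.2 small / 0.5 medium / 0.8 large): small effect.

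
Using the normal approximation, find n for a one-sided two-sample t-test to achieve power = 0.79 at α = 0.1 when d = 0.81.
n = 14 per group

Sample size formula (two-sample t-test, normal approximation):
n = 2 · ((z_α + z_β) / d)²

z_α = 1.282 (for α = 0.1, one-sided)
z_β = 0.806 (for power = 0.79)
d = 0.81

n = 2 · ((1.282 + 0.806) / 0.81)²
n = 2 · (2.578)²
n ≈ 13.29
Round up to the next whole number: n = 14 per group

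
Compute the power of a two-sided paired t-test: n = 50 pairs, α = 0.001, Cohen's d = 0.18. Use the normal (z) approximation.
Power ≈ 0.02

Power calculation (paired t-test, normal approximation):
z_β = d · √n - z_{α/2}
z_β = 0.18 · √50 - 3.291
z_β = 0.18 · 7.071 - 3.291
z_β = -2.018

Power = Φ(z_β) = Φ(-2.018) ≈ 0.022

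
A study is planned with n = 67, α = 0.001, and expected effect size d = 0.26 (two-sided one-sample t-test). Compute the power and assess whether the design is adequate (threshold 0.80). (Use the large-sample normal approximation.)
Power ≈ 0.12; the study is underpowered (power < 0.80)

Power calculation (one-sample t-test, normal approximation):
z_β = d · √n - z_{α/2}
z_β = 0.26 · √67 - 3.291
z_β = 0.26 · 8.185 - 3.291
z_β = -1.162

Power = Φ(z_β) = Φ(-1.162) ≈ 0.123

Effect size d = 0.26 is small by Cohen's convention (0.2/0.5/0.8).

Threshold: power ≥ 0.80 is conventionally adequate.
Power ≈ 0.12 → the study is underpowered (power < 0.80).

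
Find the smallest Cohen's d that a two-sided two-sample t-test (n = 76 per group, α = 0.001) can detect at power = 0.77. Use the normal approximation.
d ≈ 0.65

Minimum detectable effect (two-sample t-test, normal approximation):
d = (z_{α/2} + z_β) / √(n/2)
d = (3.291 + 0.739) / √(76/2)
d = 4.029 / 6.164
d ≈ 0.65

By Cohen's convention (0.2 small / 0.5 medium / 0.8 large): medium effect.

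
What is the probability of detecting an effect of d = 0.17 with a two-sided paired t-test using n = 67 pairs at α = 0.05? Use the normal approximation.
Power ≈ 0.28

Power calculation (paired t-test, normal approximation):
z_β = d · √n - z_{α/2}
z_β = 0.17 · √67 - 1.960
z_β = 0.17 · 8.185 - 1.960
z_β = -0.568

Power = Φ(z_β) = Φ(-0.568) ≈ 0.285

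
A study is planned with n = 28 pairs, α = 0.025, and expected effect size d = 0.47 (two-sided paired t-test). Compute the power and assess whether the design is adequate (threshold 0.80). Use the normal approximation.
Power ≈ 0.60; the study is underpowered (power < 0.80)

Power calculation (paired t-test, normal approximation):
z_β = d · √n - z_{α/2}
z_β = 0.47 · √28 - 2.241
z_β = 0.47 · 5.292 - 2.241
z_β = 0.246

Power = Φ(z_β) = Φ(0.246) ≈ 0.597

Effect size d = 0.47 is small by Cohen's convention (0.2/0.5/0.8).

Threshold: power ≥ 0.80 is conventionally adequate.
Power ≈ 0.60 → the study is underpowered (power < 0.80).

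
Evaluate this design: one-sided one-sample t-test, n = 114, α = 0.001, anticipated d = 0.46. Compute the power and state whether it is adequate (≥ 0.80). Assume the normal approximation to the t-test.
Power ≈ 0.97; the study is adequately powered (power ≥ 0.80)

Power calculation (one-sample t-test, normal approximation):
z_β = d · √n - z_α
z_β = 0.46 · √114 - 3.090
z_β = 0.46 · 10.677 - 3.090
z_β = 1.821

Power = Φ(z_β) = Φ(1.821) ≈ 0.966

Effect size d = 0.46 is small by Cohen's convention (0.2/0.5/0.8).

Threshold: power ≥ 0.80 is conventionally adequate.
Power ≈ 0.97 → the study is adequately powered (power ≥ 0.80).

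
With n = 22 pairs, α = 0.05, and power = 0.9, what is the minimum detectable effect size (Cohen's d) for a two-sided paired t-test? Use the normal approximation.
d ≈ 0.69

Minimum detectable effect (paired t-test, normal approximation):
d = (z_{α/2} + z_β) / √n
d = (1.960 + 1.282) / √22
d = 3.242 / 4.690
d ≈ 0.69

By Cohen's convention (0.2 small / 0.5 medium / 0.8 large): medium effect.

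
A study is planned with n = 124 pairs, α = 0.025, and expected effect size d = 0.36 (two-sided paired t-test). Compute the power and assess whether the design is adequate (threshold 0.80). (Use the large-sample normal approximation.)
Power ≈ 0.96; the study is adequately powered (power ≥ 0.80)

Power calculation (paired t-test, normal approximation):
z_β = d · √n - z_{α/2}
z_β = 0.36 · √124 - 2.241
z_β = 0.36 · 11.136 - 2.241
z_β = 1.767

Power = Φ(z_β) = Φ(1.767) ≈ 0.961

Effect size d = 0.36 is small by Cohen's convention (0.2/0.5/0.8).

Threshold: power ≥ 0.80 is conventionally adequate.
Power ≈ 0.96 → the study is adequately powered (power ≥ 0.80).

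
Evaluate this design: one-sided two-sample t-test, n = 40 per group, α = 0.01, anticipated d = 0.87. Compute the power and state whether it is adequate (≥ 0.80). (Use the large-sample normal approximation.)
Power ≈ 0.94; the study is adequately powered (power ≥ 0.80)

Power calculation (two-sample t-test, normal approximation):
z_β = d · √(n/2) - z_α
z_β = 0.87 · √(40/2) - 2.326
z_β = 0.87 · 4.472 - 2.326
z_β = 1.564

Power = Φ(z_β) = Φ(1.564) ≈ 0.941

Effect size d = 0.87 is large by Cohen's convention (0.2/0.5/0.8).

Threshold: power ≥ 0.80 is conventionally adequate.
Power ≈ 0.94 → the study is adequately powered (power ≥ 0.80).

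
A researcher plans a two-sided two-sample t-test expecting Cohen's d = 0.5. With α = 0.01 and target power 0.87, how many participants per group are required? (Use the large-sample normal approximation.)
n = 110 per group

Sample size formula (two-sample t-test, normal approximation):
n = 2 · ((z_{α/2} + z_β) / d)²

z_{α/2} = 2.576 (for α = 0.01, two-sided)
z_β = 1.126 (for power = 0.87)
d = 0.5

n = 2 · ((2.576 + 1.126) / 0.5)²
n = 2 · (7.404)²
n ≈ 109.64
Round up to the next whole number: n = 110 per group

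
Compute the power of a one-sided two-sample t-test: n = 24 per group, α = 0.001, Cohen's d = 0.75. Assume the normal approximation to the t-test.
Power ≈ 0.31

Power calculation (two-sample t-test, normal approximation):
z_β = d · √(n/2) - z_α
z_β = 0.75 · √(24/2) - 3.090
z_β = 0.75 · 3.464 - 3.090
z_β = -0.492

Power = Φ(z_β) = Φ(-0.492) ≈ 0.311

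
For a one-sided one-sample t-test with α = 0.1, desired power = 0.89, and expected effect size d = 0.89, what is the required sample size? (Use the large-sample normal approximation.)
n = 8

Sample size formula (one-sample t-test, normal approximation):
n = ((z_α + z_β) / d)²

z_α = 1.282 (for α = 0.1, one-sided)
z_β = 1.227 (for power = 0.89)
d = 0.89

n = ((1.282 + 1.227) / 0.89)²
n = (2.819)²
n ≈ 7.95
Round up to the next whole number: n = 8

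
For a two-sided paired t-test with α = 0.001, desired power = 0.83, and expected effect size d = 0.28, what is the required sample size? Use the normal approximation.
n = 230 pairs

Sample size formula (paired t-test, normal approximation):
n = ((z_{α/2} + z_β) / d)²

z_{α/2} = 3.291 (for α = 0.001, two-sided)
z_β = 0.954 (for power = 0.83)
d = 0.28

n = ((3.291 + 0.954) / 0.28)²
n = (15.161)²
n ≈ 229.86
Round up to the next whole number: n = 230 pairs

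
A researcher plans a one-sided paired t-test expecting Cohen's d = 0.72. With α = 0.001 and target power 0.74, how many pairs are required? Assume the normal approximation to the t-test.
n = 27 pairs

Sample size formula (paired t-test, normal approximation):
n = ((z_α + z_β) / d)²

z_α = 3.090 (for α = 0.001, one-sided)
z_β = 0.643 (for power = 0.74)
d = 0.72

n = ((3.090 + 0.643) / 0.72)²
n = (5.185)²
n ≈ 26.88
Round up to the next whole number: n = 27 pairs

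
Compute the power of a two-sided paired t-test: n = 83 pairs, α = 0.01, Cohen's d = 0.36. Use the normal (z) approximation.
Power ≈ 0.76

Power calculation (paired t-test, normal approximation):
z_β = d · √n - z_{α/2}
z_β = 0.36 · √83 - 2.576
z_β = 0.36 · 9.110 - 2.576
z_β = 0.704

Power = Φ(z_β) = Φ(0.704) ≈ 0.759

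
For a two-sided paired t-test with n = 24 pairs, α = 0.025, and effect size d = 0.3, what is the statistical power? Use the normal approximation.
Power ≈ 0.22

Power calculation (paired t-test, normal approximation):
z_β = d · √n - z_{α/2}
z_β = 0.3 · √24 - 2.241
z_β = 0.3 · 4.899 - 2.241
z_β = -0.772

Power = Φ(z_β) = Φ(-0.772) ≈ 0.220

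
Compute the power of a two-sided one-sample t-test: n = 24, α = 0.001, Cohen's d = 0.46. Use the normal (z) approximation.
Power ≈ 0.15

Power calculation (one-sample t-test, normal approximation):
z_β = d · √n - z_{α/2}
z_β = 0.46 · √24 - 3.291
z_β = 0.46 · 4.899 - 3.291
z_β = -1.037

Power = Φ(z_β) = Φ(-1.037) ≈ 0.150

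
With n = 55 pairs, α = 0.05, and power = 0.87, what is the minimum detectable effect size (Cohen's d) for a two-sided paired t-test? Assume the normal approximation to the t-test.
d ≈ 0.42

Minimum detectable effect (paired t-test, normal approximation):
d = (z_{α/2} + z_β) / √n
d = (1.960 + 1.126) / √55
d = 3.086 / 7.416
d ≈ 0.42

By Cohen's convention (0.2 small / 0.5 medium / 0.8 large): small effect.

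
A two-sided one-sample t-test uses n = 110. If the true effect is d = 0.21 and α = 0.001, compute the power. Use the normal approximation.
Power ≈ 0.14

Power calculation (one-sample t-test, normal approximation):
z_β = d · √n - z_{α/2}
z_β = 0.21 · √110 - 3.291
z_β = 0.21 · 10.488 - 3.291
z_β = -1.088

Power = Φ(z_β) = Φ(-1.088) ≈ 0.138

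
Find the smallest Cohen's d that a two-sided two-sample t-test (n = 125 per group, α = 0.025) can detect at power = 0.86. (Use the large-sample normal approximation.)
d ≈ 0.42

Minimum detectable effect (two-sample t-test, normal approximation):
d = (z_{α/2} + z_β) / √(n/2)
d = (2.241 + 1.080) / √(125/2)
d = 3.322 / 7.906
d ≈ 0.42

By Cohen's convention (0.2 small / 0.5 medium / 0.8 large): small effect.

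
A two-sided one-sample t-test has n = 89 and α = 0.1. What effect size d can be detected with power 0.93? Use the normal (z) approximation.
d ≈ 0.33

Minimum detectable effect (one-sample t-test, normal approximation):
d = (z_{α/2} + z_β) / √n
d = (1.645 + 1.476) / √89
d = 3.121 / 9.434
d ≈ 0.33

By Cohen's convention (0.2 small / 0.5 medium / 0.8 large): small effect.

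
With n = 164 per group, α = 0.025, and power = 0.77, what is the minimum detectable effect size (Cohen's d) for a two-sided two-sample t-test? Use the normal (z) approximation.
d ≈ 0.33

Minimum detectable effect (two-sample t-test, normal approximation):
d = (z_{α/2} + z_β) / √(n/2)
d = (2.241 + 0.739) / √(164/2)
d = 2.980 / 9.055
d ≈ 0.33

By Cohen's convention (0.2 small / 0.5 medium / 0.8 large): small effect.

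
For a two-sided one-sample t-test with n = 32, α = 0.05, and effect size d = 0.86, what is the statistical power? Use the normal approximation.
Power ≈ 1.00

Power calculation (one-sample t-test, normal approximation):
z_β = d · √n - z_{α/2}
z_β = 0.86 · √32 - 1.960
z_β = 0.86 · 5.657 - 1.960
z_β = 2.905

Power = Φ(z_β) = Φ(2.905) ≈ 0.998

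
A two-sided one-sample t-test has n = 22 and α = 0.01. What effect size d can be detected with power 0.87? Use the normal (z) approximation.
d ≈ 0.79

Minimum detectable effect (one-sample t-test, normal approximation):
d = (z_{α/2} + z_β) / √n
d = (2.576 + 1.126) / √22
d = 3.702 / 4.690
d ≈ 0.79

By Cohen's convention (0.2 small / 0.5 medium / 0.8 large): medium effect.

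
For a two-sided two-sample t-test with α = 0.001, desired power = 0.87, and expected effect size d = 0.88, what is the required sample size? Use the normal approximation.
n = 51 per group

Sample size formula (two-sample t-test, normal approximation):
n = 2 · ((z_{α/2} + z_β) / d)²

z_{α/2} = 3.291 (for α = 0.001, two-sided)
z_β = 1.126 (for power = 0.87)
d = 0.88

n = 2 · ((3.291 + 1.126) / 0.88)²
n = 2 · (5.019)²
n ≈ 50.38
Round up to the next whole number: n = 51 per group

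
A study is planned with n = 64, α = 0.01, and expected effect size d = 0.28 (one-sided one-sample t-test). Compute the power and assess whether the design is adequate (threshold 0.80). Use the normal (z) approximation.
Power ≈ 0.47; the study is underpowered (power < 0.80)

Power calculation (one-sample t-test, normal approximation):
z_β = d · √n - z_α
z_β = 0.28 · √64 - 2.326
z_β = 0.28 · 8.000 - 2.326
z_β = -0.086

Power = Φ(z_β) = Φ(-0.086) ≈ 0.466

Effect size d = 0.28 is small by Cohen's convention (0.2/0.5/0.8).

Threshold: power ≥ 0.80 is conventionally adequate.
Power ≈ 0.47 → the study is underpowered (power < 0.80).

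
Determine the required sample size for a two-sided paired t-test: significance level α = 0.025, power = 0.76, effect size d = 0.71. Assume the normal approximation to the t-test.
n = 18 pairs

Sample size formula (paired t-test, normal approximation):
n = ((z_{α/2} + z_β) / d)²

z_{α/2} = 2.241 (for α = 0.025, two-sided)
z_β = 0.706 (for power = 0.76)
d = 0.71

n = ((2.241 + 0.706) / 0.71)²
n = (4.151)²
n ≈ 17.23
Round up to the next whole number: n = 18 pairs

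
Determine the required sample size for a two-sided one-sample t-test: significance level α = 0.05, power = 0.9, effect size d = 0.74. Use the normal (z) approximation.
n = 20

Sample size formula (one-sample t-test, normal approximation):
n = ((z_{α/2} + z_β) / d)²

z_{α/2} = 1.960 (for α = 0.05, two-sided)
z_β = 1.282 (for power = 0.9)
d = 0.74

n = ((1.960 + 1.282) / 0.74)²
n = (4.381)²
n ≈ 19.19
Round up to the next whole number: n = 20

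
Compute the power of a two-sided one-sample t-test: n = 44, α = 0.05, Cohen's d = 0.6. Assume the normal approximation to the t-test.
Power ≈ 0.98

Power calculation (one-sample t-test, normal approximation):
z_β = d · √n - z_{α/2}
z_β = 0.6 · √44 - 1.960
z_β = 0.6 · 6.633 - 1.960
z_β = 2.020

Power = Φ(z_β) = Φ(2.020) ≈ 0.978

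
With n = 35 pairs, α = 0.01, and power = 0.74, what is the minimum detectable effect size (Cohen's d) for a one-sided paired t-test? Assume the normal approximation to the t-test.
d ≈ 0.50

Minimum detectable effect (paired t-test, normal approximation):
d = (z_α + z_β) / √n
d = (2.326 + 0.643) / √35
d = 2.970 / 5.916
d ≈ 0.50

By Cohen's convention (0.2 small / 0.5 medium / 0.8 large): medium effect.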